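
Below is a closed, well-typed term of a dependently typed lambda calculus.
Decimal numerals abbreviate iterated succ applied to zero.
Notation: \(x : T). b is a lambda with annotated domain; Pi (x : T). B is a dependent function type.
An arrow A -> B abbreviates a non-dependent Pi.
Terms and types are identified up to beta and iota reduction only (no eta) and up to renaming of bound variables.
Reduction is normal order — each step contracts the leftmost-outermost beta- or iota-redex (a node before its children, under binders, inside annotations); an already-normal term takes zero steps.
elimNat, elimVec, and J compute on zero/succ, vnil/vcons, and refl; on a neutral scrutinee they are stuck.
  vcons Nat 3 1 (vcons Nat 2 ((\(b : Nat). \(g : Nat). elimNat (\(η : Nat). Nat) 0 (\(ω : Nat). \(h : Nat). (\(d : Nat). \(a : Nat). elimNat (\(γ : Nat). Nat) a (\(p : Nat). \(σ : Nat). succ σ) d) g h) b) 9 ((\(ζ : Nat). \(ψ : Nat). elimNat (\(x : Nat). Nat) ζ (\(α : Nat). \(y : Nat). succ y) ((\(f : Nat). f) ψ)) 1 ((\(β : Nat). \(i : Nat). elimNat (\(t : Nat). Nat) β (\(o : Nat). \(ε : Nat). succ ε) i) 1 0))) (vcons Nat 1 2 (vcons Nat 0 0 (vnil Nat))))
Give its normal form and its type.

normal form:
  vcons Nat 3 1 (vcons Nat 2 18 (vcons Nat 1 2 (vcons Nat 0 0 (vnil Nat))))
inferred type:
  Vec Nat 4


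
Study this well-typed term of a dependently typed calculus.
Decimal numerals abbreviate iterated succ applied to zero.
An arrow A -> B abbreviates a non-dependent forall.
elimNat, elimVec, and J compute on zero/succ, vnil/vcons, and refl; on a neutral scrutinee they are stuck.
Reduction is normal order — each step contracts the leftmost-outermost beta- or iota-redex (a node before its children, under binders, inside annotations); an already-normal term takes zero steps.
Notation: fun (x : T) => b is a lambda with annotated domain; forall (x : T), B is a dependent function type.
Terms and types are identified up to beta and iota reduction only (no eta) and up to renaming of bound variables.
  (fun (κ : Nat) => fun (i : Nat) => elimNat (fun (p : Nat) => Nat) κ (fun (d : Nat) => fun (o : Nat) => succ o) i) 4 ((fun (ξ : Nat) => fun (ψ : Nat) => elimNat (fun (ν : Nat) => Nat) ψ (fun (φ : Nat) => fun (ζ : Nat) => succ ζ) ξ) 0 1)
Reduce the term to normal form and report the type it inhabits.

resulting normal form:
  5
the term's type:
  Nat
observation: reduction starts at a beta-redex, and 9 normal-order steps reach the normal form.


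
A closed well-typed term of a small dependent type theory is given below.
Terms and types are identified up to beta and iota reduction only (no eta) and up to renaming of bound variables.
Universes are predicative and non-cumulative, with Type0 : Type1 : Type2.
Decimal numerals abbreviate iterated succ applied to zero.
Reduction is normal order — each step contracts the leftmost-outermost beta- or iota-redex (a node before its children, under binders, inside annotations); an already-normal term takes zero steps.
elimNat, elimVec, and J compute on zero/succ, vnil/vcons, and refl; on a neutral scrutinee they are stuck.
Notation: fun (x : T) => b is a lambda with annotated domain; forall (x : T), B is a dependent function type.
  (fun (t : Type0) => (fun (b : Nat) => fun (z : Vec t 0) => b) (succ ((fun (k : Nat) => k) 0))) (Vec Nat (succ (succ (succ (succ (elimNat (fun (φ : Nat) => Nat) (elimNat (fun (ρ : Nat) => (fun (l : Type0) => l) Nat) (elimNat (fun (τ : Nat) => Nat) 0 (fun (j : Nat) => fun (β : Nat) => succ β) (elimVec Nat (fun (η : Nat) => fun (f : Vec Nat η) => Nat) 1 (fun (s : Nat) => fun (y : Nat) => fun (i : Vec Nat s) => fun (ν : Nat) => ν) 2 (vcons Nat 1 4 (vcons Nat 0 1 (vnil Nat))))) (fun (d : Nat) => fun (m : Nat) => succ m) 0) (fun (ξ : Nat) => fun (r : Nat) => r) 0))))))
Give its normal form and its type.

reduced normal form:
  fun (t : Vec (Vec Nat 5) 0) => 1
the term's type:
  forall (t : Vec (Vec Nat 5) 0), Nat
observation: the first redex contracted is a beta-redex; the normal form is reached in 20 normal-order steps.


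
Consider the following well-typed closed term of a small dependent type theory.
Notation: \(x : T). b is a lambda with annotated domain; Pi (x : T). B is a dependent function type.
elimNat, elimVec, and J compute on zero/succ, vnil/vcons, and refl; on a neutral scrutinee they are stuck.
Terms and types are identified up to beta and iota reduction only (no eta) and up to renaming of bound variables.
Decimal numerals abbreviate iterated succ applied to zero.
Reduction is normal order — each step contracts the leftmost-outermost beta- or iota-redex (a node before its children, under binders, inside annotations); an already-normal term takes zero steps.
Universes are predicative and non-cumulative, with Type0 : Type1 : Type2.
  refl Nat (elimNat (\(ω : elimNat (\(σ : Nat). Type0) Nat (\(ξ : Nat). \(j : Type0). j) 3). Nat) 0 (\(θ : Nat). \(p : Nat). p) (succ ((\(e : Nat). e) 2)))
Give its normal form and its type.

reduced normal form:
  refl Nat 0
the term's type:
  Eq Nat 0 0


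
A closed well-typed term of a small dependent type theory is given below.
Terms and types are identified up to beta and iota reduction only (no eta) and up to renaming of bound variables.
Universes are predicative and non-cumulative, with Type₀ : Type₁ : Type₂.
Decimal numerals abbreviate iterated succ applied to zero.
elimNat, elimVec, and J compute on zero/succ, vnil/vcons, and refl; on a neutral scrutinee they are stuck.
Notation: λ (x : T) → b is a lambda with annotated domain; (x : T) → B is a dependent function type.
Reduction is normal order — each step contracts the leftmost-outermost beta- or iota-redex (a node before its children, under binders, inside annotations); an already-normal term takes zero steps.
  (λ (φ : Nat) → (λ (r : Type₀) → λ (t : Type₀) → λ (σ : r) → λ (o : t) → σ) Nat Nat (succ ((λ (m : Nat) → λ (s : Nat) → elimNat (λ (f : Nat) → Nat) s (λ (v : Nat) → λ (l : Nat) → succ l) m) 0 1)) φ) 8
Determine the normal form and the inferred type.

reduced normal form:
  2
inferred type:
  Nat


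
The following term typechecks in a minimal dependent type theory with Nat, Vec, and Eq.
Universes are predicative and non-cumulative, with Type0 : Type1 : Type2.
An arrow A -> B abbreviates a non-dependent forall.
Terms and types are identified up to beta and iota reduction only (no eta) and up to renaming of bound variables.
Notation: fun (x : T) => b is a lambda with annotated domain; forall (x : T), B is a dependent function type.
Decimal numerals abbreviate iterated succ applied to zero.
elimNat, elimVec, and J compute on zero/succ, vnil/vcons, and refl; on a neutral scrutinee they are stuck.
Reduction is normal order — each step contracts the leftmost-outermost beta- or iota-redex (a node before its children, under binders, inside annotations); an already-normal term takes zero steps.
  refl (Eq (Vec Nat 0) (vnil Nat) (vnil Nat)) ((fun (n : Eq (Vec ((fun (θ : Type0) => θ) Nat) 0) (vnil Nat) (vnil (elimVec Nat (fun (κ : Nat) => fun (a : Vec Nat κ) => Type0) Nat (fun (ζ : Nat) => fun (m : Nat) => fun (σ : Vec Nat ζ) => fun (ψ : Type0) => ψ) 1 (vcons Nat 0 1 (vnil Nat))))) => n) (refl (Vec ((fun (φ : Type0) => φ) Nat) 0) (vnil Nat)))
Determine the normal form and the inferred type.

reduced normal form:
  refl (Eq (Vec Nat 0) (vnil Nat) (vnil Nat)) (refl (Vec Nat 0) (vnil Nat))
the term's type:
  Eq (Eq (Vec Nat 0) (vnil Nat) (vnil Nat)) (refl (Vec Nat 0) (vnil Nat)) (refl (Vec Nat 0) (vnil Nat))


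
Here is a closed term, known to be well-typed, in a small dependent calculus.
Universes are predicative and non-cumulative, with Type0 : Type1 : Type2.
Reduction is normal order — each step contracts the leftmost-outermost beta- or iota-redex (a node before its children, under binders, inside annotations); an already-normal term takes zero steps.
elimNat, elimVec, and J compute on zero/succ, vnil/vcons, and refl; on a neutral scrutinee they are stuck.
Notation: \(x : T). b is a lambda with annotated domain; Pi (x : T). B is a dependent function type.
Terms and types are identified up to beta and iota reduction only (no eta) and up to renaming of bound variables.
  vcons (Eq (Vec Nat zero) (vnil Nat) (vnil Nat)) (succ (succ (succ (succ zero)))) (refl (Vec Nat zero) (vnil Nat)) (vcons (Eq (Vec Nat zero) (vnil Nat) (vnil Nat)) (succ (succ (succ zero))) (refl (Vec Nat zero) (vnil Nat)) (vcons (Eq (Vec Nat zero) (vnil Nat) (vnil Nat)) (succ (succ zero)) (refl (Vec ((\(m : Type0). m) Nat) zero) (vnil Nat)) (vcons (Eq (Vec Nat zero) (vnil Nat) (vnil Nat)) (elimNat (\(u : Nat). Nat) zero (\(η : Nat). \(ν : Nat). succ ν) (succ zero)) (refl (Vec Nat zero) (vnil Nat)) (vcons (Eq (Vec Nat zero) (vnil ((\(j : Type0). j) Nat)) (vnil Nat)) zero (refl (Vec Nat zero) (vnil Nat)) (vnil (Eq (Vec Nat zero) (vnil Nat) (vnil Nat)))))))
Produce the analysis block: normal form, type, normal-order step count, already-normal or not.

resulting normal form:
  vcons (Eq (Vec Nat zero) (vnil Nat) (vnil Nat)) (succ (succ (succ (succ zero)))) (refl (Vec Nat zero) (vnil Nat)) (vcons (Eq (Vec Nat zero) (vnil Nat) (vnil Nat)) (succ (succ (succ zero))) (refl (Vec Nat zero) (vnil Nat)) (vcons (Eq (Vec Nat zero) (vnil Nat) (vnil Nat)) (succ (succ zero)) (refl (Vec Nat zero) (vnil Nat)) (vcons (Eq (Vec Nat zero) (vnil Nat) (vnil Nat)) (succ zero) (refl (Vec Nat zero) (vnil Nat)) (vcons (Eq (Vec Nat zero) (vnil Nat) (vnil Nat)) zero (refl (Vec Nat zero) (vnil Nat)) (vnil (Eq (Vec Nat zero) (vnil Nat) (vnil Nat)))))))
type:
  Vec (Eq (Vec Nat zero) (vnil Nat) (vnil Nat)) (succ (succ (succ (succ (succ zero)))))
steps to reach normal form (normal order): 6
started in normal form: no
first contracted redex: a beta-redex


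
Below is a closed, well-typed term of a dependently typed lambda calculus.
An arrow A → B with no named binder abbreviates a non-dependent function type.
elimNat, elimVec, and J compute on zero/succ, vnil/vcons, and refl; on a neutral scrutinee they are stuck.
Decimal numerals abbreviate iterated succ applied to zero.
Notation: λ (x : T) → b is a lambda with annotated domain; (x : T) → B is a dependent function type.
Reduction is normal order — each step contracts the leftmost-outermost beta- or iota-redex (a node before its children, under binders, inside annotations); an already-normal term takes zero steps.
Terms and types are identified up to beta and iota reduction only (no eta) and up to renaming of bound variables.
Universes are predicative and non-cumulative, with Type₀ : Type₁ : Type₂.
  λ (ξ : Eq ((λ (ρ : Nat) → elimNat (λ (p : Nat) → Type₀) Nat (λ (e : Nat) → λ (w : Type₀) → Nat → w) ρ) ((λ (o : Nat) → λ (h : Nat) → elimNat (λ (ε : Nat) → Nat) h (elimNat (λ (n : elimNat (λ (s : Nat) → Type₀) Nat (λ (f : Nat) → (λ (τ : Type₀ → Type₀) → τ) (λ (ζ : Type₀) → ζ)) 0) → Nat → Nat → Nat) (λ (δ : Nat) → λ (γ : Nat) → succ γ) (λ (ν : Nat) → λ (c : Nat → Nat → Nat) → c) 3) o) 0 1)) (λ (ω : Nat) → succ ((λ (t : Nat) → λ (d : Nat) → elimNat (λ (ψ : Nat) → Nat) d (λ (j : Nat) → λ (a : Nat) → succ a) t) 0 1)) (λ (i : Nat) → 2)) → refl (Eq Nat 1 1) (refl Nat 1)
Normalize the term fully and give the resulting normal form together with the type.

reduced normal form:
  λ (ξ : Eq (Nat → Nat) (λ (ρ : Nat) → 2) (λ (p : Nat) → 2)) → refl (Eq Nat 1 1) (refl Nat 1)
type:
  Eq (Nat → Nat) (λ (ξ : Nat) → 2) (λ (ρ : Nat) → 2) → Eq (Eq Nat 1 1) (refl Nat 1) (refl Nat 1)
observation: the first redex contracted is a beta-redex; the normal form is reached in 11 normal-order steps.


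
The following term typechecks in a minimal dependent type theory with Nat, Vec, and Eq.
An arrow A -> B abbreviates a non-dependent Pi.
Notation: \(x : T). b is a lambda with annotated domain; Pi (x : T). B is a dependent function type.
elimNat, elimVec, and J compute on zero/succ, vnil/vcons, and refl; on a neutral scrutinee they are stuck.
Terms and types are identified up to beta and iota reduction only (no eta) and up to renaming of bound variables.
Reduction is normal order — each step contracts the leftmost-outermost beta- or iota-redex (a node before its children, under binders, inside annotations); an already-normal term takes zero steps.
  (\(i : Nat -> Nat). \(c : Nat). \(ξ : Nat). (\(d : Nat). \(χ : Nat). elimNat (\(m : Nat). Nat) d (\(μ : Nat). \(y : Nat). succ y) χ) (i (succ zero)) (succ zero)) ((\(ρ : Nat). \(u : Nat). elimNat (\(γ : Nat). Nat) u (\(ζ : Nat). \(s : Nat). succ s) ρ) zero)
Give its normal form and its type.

normal form:
  \(i : Nat). \(c : Nat). succ (succ zero)
type:
  Nat -> Nat -> Nat


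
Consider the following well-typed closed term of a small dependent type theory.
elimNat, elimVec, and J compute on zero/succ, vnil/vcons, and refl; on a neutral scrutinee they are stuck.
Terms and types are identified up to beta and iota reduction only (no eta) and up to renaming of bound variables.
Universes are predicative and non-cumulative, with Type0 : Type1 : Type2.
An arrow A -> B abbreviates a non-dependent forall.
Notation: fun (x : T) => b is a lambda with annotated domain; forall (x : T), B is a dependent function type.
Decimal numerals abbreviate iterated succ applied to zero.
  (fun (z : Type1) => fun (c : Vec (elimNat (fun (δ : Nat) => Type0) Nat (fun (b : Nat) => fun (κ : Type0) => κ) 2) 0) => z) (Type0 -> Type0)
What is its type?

type:
  Vec Nat 0 -> Type1


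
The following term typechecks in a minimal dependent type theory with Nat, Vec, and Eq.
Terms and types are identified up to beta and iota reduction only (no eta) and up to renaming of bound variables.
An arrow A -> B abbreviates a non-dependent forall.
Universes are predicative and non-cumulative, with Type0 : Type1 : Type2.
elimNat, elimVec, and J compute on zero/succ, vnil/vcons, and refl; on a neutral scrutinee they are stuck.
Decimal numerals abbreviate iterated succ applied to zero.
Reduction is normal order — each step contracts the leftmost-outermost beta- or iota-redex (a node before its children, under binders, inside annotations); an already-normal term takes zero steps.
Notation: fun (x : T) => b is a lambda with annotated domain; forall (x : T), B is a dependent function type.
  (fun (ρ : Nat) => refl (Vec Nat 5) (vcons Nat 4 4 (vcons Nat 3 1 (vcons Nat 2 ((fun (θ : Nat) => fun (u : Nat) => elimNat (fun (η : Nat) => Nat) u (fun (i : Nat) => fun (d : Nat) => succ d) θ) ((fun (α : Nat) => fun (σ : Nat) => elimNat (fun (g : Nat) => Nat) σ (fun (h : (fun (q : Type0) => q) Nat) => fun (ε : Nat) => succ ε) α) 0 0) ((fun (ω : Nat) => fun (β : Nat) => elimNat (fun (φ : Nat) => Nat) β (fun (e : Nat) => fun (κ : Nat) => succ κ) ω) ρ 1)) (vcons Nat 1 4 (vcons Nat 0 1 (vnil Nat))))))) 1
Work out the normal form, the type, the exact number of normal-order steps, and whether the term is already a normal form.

resulting normal form:
  refl (Vec Nat 5) (vcons Nat 4 4 (vcons Nat 3 1 (vcons Nat 2 2 (vcons Nat 1 4 (vcons Nat 0 1 (vnil Nat))))))
type:
  Eq (Vec Nat 5) (vcons Nat 4 4 (vcons Nat 3 1 (vcons Nat 2 2 (vcons Nat 1 4 (vcons Nat 0 1 (vnil Nat)))))) (vcons Nat 4 4 (vcons Nat 3 1 (vcons Nat 2 2 (vcons Nat 1 4 (vcons Nat 0 1 (vnil Nat))))))
reduction steps (normal order): 13
already normal: no
first contracted redex: a beta-redex


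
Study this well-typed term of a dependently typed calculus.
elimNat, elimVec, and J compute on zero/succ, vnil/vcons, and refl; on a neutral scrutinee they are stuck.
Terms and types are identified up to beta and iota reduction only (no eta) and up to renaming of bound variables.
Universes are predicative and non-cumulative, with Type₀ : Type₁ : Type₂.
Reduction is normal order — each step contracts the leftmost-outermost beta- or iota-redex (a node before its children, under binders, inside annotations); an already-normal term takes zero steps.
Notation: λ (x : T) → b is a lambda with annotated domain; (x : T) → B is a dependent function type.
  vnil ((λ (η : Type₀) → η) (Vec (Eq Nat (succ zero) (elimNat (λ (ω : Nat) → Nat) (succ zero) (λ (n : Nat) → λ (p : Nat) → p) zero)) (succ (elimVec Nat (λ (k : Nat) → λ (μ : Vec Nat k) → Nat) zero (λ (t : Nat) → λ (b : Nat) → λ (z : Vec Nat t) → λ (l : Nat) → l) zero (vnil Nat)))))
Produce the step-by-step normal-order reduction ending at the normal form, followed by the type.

reduction (normal order):
  vnil ((λ (η : Type₀) → η) (Vec (Eq Nat (succ zero) (elimNat (λ (ω : Nat) → Nat) (succ zero) (λ (n : Nat) → λ (p : Nat) → p) zero)) (succ (elimVec Nat (λ (k : Nat) → λ (μ : Vec Nat k) → Nat) zero (λ (t : Nat) → λ (b : Nat) → λ (z : Vec Nat t) → λ (l : Nat) → l) zero (vnil Nat)))))
  ~> vnil (Vec (Eq Nat (succ zero) (elimNat (λ (η : Nat) → Nat) (succ zero) (λ (ω : Nat) → λ (n : Nat) → n) zero)) (succ (elimVec Nat (λ (p : Nat) → λ (k : Vec Nat p) → Nat) zero (λ (μ : Nat) → λ (t : Nat) → λ (b : Vec Nat μ) → λ (z : Nat) → z) zero (vnil Nat))))
  ~> vnil (Vec (Eq Nat (succ zero) (succ zero)) (succ (elimVec Nat (λ (η : Nat) → λ (ω : Vec Nat η) → Nat) zero (λ (n : Nat) → λ (p : Nat) → λ (k : Vec Nat n) → λ (μ : Nat) → μ) zero (vnil Nat))))
  ~> vnil (Vec (Eq Nat (succ zero) (succ zero)) (succ zero))
inferred type:
  Vec (Vec (Eq Nat (succ zero) (succ zero)) (succ zero)) zero


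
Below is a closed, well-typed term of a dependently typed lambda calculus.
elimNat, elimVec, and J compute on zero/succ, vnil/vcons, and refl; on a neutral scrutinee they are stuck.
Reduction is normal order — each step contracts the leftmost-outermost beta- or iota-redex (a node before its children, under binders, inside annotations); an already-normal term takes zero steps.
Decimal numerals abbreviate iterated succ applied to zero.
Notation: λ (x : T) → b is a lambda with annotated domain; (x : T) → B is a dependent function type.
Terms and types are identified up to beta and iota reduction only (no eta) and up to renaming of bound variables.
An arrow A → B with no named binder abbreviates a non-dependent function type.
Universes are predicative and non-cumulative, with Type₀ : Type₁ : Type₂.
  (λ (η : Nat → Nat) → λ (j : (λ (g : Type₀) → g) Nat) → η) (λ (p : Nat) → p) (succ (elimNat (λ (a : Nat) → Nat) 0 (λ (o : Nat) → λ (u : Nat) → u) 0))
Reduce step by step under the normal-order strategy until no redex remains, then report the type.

normal-order reduction sequence:
  (λ (η : Nat → Nat) → λ (j : (λ (g : Type₀) → g) Nat) → η) (λ (p : Nat) → p) (succ (elimNat (λ (a : Nat) → Nat) 0 (λ (o : Nat) → λ (u : Nat) → u) 0))
  ~> (λ (η : (λ (j : Type₀) → j) Nat) → λ (g : Nat) → g) (succ (elimNat (λ (p : Nat) → Nat) 0 (λ (a : Nat) → λ (o : Nat) → o) 0))
  ~> λ (η : Nat) → η
inferred type:
  Nat → Nat


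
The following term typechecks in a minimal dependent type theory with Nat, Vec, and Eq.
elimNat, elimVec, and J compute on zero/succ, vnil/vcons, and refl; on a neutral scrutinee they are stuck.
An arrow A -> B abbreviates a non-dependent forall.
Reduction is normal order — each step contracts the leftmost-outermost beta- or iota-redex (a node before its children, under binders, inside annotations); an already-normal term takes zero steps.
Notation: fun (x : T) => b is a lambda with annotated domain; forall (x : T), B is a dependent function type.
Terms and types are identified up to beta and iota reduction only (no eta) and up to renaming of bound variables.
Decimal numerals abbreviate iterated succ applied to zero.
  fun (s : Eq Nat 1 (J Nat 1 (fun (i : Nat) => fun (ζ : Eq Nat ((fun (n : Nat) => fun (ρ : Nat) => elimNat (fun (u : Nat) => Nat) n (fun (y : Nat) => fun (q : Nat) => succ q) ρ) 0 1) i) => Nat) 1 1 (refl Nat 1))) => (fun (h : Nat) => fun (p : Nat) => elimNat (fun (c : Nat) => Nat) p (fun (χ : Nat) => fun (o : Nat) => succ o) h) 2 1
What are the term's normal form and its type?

reduced normal form:
  fun (s : Eq Nat 1 1) => 3
the term's type:
  Eq Nat 1 1 -> Nat
observation: reduction starts at a J iota-redex, and 10 normal-order steps reach the normal form.


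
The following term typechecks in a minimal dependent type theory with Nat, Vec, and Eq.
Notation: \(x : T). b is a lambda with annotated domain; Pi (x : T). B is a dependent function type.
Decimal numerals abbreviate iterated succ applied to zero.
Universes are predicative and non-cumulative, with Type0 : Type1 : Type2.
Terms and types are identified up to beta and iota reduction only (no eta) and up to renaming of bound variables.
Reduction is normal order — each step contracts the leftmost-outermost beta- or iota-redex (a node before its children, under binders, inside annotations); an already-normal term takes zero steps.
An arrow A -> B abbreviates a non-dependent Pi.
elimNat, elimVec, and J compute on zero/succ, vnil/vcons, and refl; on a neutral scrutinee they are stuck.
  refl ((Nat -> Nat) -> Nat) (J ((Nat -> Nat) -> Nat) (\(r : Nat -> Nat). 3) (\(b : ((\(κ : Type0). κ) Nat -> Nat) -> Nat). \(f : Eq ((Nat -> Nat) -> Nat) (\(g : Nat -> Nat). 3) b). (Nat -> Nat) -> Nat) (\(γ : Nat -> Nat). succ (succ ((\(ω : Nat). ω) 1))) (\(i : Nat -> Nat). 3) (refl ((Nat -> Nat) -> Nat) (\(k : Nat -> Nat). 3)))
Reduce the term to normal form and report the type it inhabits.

normal form:
  refl ((Nat -> Nat) -> Nat) (\(r : Nat -> Nat). 3)
inferred type:
  Eq ((Nat -> Nat) -> Nat) (\(r : Nat -> Nat). 3) (\(b : Nat -> Nat). 3)
observation: 2 normal-order steps separate the term from its normal form.


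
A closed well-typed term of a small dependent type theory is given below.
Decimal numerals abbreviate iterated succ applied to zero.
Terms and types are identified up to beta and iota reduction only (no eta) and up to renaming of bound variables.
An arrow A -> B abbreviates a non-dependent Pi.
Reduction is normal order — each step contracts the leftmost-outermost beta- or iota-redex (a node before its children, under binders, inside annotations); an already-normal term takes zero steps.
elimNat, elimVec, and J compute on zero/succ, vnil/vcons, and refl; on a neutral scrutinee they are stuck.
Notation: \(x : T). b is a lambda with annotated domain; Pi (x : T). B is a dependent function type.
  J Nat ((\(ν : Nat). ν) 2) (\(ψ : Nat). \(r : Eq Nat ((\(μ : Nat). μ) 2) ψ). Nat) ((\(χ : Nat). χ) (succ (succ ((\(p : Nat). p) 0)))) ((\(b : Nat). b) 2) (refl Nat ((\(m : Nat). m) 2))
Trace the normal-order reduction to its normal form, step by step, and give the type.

reduction (normal order):
  J Nat ((\(ν : Nat). ν) 2) (\(ψ : Nat). \(r : Eq Nat ((\(μ : Nat). μ) 2) ψ). Nat) ((\(χ : Nat). χ) (succ (succ ((\(p : Nat). p) 0)))) ((\(b : Nat). b) 2) (refl Nat ((\(m : Nat). m) 2))
  ~> (\(ν : Nat). ν) (succ (succ ((\(ψ : Nat). ψ) 0)))
  ~> succ (succ ((\(ν : Nat). ν) 0))
  ~> 2
type:
  Nat


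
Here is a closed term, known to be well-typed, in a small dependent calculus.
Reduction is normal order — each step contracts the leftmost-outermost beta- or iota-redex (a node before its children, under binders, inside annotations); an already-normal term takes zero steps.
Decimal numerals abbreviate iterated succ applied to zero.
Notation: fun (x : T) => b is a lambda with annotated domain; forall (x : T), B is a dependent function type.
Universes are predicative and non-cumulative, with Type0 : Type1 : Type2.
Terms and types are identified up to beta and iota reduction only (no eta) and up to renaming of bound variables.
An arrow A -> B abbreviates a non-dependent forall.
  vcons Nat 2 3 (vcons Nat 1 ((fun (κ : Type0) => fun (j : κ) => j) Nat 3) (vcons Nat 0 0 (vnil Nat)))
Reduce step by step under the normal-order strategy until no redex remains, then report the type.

normal-order reduction:
  vcons Nat 2 3 (vcons Nat 1 ((fun (κ : Type0) => fun (j : κ) => j) Nat 3) (vcons Nat 0 0 (vnil Nat)))
  ~> vcons Nat 2 3 (vcons Nat 1 ((fun (κ : Nat) => κ) 3) (vcons Nat 0 0 (vnil Nat)))
  ~> vcons Nat 2 3 (vcons Nat 1 3 (vcons Nat 0 0 (vnil Nat)))
type:
  Vec Nat 3


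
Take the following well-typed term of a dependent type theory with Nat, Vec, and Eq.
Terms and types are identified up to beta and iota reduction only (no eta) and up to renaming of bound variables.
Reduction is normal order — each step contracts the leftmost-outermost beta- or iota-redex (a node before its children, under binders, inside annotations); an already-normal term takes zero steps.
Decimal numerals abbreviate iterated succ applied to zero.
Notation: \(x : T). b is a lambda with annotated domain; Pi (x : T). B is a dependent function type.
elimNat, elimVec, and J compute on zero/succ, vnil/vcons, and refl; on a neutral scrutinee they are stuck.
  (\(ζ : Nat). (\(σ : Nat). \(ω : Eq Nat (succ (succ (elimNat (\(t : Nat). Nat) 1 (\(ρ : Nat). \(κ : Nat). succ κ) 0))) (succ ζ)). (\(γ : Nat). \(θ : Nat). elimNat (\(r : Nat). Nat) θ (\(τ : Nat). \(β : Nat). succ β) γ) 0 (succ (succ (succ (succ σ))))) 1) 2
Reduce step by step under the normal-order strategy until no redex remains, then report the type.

reduction (normal order):
  (\(ζ : Nat). (\(σ : Nat). \(ω : Eq Nat (succ (succ (elimNat (\(t : Nat). Nat) 1 (\(ρ : Nat). \(κ : Nat). succ κ) 0))) (succ ζ)). (\(γ : Nat). \(θ : Nat). elimNat (\(r : Nat). Nat) θ (\(τ : Nat). \(β : Nat). succ β) γ) 0 (succ (succ (succ (succ σ))))) 1) 2
  ~> (\(ζ : Nat). \(σ : Eq Nat (succ (succ (elimNat (\(ω : Nat). Nat) 1 (\(t : Nat). \(ρ : Nat). succ ρ) 0))) 3). (\(κ : Nat). \(γ : Nat). elimNat (\(θ : Nat). Nat) γ (\(r : Nat). \(τ : Nat). succ τ) κ) 0 (succ (succ (succ (succ ζ))))) 1
  ~> \(ζ : Eq Nat (succ (succ (elimNat (\(σ : Nat). Nat) 1 (\(ω : Nat). \(t : Nat). succ t) 0))) 3). (\(ρ : Nat). \(κ : Nat). elimNat (\(γ : Nat). Nat) κ (\(θ : Nat). \(r : Nat). succ r) ρ) 0 5
  ~> \(ζ : Eq Nat 3 3). (\(σ : Nat). \(ω : Nat). elimNat (\(t : Nat). Nat) ω (\(ρ : Nat). \(κ : Nat). succ κ) σ) 0 5
  ~> \(ζ : Eq Nat 3 3). (\(σ : Nat). elimNat (\(ω : Nat). Nat) σ (\(t : Nat). \(ρ : Nat). succ ρ) 0) 5
  ~> \(ζ : Eq Nat 3 3). elimNat (\(σ : Nat). Nat) 5 (\(ω : Nat). \(t : Nat). succ t) 0
  ~> \(ζ : Eq Nat 3 3). 5
the term's type:
  Pi (ζ : Eq Nat 3 3). Nat


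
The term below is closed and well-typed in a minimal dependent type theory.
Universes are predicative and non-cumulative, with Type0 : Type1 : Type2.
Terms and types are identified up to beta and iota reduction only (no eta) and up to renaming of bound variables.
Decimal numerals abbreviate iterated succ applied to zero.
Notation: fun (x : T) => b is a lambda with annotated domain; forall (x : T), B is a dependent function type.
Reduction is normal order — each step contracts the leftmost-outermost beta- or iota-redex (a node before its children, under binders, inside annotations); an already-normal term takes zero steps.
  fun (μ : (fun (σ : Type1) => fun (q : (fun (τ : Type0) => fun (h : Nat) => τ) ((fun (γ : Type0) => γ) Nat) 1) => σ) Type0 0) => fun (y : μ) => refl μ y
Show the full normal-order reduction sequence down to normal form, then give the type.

normal-order reduction:
  fun (μ : (fun (σ : Type1) => fun (q : (fun (τ : Type0) => fun (h : Nat) => τ) ((fun (γ : Type0) => γ) Nat) 1) => σ) Type0 0) => fun (y : μ) => refl μ y
  ~> fun (μ : (fun (σ : (fun (q : Type0) => fun (τ : Nat) => q) ((fun (h : Type0) => h) Nat) 1) => Type0) 0) => fun (γ : μ) => refl μ γ
  ~> fun (μ : Type0) => fun (σ : μ) => refl μ σ
inferred type:
  forall (μ : Type0), forall (σ : μ), Eq μ σ σ


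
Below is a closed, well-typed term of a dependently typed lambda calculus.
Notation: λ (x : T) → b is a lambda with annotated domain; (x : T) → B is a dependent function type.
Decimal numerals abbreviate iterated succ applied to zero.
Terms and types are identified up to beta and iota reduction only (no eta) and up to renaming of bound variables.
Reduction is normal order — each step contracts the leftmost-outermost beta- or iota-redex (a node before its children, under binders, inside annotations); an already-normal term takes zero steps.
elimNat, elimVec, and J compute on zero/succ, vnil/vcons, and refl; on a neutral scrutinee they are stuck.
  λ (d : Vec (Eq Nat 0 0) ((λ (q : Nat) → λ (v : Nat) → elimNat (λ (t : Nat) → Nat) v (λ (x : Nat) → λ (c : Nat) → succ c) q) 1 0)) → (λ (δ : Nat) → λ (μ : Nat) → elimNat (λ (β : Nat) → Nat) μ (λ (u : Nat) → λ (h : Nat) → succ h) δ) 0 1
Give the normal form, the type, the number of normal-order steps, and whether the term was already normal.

reduced normal form:
  λ (d : Vec (Eq Nat 0 0) 1) → 1
inferred type:
  (d : Vec (Eq Nat 0 0) 1) → Nat
steps to reach normal form (normal order): 9
term was already normal: no
first redex: a beta-redex


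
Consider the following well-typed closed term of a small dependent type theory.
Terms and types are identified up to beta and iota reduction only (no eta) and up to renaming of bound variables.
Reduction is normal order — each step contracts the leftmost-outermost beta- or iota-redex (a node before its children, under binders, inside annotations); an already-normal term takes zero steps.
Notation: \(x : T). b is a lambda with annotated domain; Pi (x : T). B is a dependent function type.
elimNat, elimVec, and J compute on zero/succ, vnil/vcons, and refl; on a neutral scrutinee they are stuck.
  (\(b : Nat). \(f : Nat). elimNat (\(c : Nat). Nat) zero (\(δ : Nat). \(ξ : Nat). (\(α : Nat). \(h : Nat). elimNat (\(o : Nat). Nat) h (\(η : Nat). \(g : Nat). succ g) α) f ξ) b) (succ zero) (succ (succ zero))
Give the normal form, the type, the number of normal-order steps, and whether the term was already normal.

normal form:
  succ (succ zero)
the term's type:
  Nat
normal-order step count: 15
started in normal form: no
first redex: a beta-redex


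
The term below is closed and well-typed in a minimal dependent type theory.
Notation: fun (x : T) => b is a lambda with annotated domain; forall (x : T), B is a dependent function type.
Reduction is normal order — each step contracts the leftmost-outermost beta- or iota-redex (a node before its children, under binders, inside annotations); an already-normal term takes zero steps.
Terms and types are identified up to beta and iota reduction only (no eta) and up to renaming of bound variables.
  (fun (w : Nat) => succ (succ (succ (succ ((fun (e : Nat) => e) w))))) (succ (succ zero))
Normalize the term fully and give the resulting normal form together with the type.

normal form:
  succ (succ (succ (succ (succ (succ zero)))))
inferred type:
  Nat
observation: 2 normal-order steps normalize the term, beginning with a beta-redex.


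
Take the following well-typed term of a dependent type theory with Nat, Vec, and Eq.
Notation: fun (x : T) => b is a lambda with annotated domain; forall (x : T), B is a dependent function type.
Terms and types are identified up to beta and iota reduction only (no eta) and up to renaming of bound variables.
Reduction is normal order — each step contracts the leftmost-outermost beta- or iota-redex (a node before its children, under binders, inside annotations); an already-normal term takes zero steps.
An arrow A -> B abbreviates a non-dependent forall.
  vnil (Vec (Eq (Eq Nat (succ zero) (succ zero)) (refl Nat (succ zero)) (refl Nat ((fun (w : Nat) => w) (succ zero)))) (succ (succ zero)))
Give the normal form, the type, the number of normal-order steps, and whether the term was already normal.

resulting normal form:
  vnil (Vec (Eq (Eq Nat (succ zero) (succ zero)) (refl Nat (succ zero)) (refl Nat (succ zero))) (succ (succ zero)))
the term's type:
  Vec (Vec (Eq (Eq Nat (succ zero) (succ zero)) (refl Nat (succ zero)) (refl Nat (succ zero))) (succ (succ zero))) zero
reduction steps (normal order): 1
term was already normal: no
first contracted redex: a beta-redex


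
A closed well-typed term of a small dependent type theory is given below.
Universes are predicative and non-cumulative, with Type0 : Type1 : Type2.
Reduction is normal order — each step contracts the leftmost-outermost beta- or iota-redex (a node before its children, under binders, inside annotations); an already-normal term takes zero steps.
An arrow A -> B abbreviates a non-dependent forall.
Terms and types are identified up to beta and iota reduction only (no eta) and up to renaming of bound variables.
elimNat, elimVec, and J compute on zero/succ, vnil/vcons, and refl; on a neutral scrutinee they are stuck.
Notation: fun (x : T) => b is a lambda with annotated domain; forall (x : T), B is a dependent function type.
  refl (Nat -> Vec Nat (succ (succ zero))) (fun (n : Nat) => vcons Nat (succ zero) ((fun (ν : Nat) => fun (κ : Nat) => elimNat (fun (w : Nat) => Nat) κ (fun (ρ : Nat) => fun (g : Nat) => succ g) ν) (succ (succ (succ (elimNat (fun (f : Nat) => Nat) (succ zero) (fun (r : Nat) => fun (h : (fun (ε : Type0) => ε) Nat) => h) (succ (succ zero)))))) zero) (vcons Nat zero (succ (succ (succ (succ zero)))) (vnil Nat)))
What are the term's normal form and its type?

normal form:
  refl (Nat -> Vec Nat (succ (succ zero))) (fun (n : Nat) => vcons Nat (succ zero) (succ (succ (succ (succ zero)))) (vcons Nat zero (succ (succ (succ (succ zero)))) (vnil Nat)))
the term's type:
  Eq (Nat -> Vec Nat (succ (succ zero))) (fun (n : Nat) => vcons Nat (succ zero) (succ (succ (succ (succ zero)))) (vcons Nat zero (succ (succ (succ (succ zero)))) (vnil Nat))) (fun (ν : Nat) => vcons Nat (succ zero) (succ (succ (succ (succ zero)))) (vcons Nat zero (succ (succ (succ (succ zero)))) (vnil Nat)))


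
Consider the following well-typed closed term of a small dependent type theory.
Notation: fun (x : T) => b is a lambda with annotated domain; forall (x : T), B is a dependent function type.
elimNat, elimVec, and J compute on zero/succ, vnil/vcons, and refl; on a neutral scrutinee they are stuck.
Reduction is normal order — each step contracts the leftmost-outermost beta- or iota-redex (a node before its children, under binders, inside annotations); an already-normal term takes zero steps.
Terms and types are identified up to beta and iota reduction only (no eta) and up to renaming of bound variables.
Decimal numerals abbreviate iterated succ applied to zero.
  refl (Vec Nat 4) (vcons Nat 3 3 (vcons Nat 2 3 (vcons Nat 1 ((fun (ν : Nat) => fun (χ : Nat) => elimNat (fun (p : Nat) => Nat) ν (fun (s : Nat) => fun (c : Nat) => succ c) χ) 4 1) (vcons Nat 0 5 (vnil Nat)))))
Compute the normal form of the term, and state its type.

reduced normal form:
  refl (Vec Nat 4) (vcons Nat 3 3 (vcons Nat 2 3 (vcons Nat 1 5 (vcons Nat 0 5 (vnil Nat)))))
type:
  Eq (Vec Nat 4) (vcons Nat 3 3 (vcons Nat 2 3 (vcons Nat 1 5 (vcons Nat 0 5 (vnil Nat))))) (vcons Nat 3 3 (vcons Nat 2 3 (vcons Nat 1 5 (vcons Nat 0 5 (vnil Nat)))))
observation: 6 normal-order steps normalize the term, beginning with a beta-redex.


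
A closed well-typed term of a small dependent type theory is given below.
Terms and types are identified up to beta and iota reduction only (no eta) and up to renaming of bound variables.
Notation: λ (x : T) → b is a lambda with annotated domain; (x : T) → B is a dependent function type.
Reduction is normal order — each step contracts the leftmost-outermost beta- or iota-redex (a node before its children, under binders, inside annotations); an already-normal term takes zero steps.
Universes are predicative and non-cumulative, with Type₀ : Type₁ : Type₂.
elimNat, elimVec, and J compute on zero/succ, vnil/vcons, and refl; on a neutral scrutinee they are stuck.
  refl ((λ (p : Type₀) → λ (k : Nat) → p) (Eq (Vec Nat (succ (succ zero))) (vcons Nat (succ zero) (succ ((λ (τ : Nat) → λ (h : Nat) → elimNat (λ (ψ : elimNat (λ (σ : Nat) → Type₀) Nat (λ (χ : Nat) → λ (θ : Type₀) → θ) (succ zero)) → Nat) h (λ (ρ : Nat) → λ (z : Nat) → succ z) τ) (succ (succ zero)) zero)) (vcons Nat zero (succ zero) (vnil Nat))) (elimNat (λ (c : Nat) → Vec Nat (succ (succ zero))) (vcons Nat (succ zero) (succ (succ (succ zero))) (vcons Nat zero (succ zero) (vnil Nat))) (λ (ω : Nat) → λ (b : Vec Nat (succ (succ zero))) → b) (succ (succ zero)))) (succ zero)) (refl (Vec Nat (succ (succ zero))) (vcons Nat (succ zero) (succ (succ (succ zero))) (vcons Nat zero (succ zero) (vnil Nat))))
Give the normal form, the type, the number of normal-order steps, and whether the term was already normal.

normal form:
  refl (Eq (Vec Nat (succ (succ zero))) (vcons Nat (succ zero) (succ (succ (succ zero))) (vcons Nat zero (succ zero) (vnil Nat))) (vcons Nat (succ zero) (succ (succ (succ zero))) (vcons Nat zero (succ zero) (vnil Nat)))) (refl (Vec Nat (succ (succ zero))) (vcons Nat (succ zero) (succ (succ (succ zero))) (vcons Nat zero (succ zero) (vnil Nat))))
inferred type:
  Eq (Eq (Vec Nat (succ (succ zero))) (vcons Nat (succ zero) (succ (succ (succ zero))) (vcons Nat zero (succ zero) (vnil Nat))) (vcons Nat (succ zero) (succ (succ (succ zero))) (vcons Nat zero (succ zero) (vnil Nat)))) (refl (Vec Nat (succ (succ zero))) (vcons Nat (succ zero) (succ (succ (succ zero))) (vcons Nat zero (succ zero) (vnil Nat)))) (refl (Vec Nat (succ (succ zero))) (vcons Nat (succ zero) (succ (succ (succ zero))) (vcons Nat zero (succ zero) (vnil Nat))))
normal-order step count: 18
already normal: no
first redex: a beta-redex


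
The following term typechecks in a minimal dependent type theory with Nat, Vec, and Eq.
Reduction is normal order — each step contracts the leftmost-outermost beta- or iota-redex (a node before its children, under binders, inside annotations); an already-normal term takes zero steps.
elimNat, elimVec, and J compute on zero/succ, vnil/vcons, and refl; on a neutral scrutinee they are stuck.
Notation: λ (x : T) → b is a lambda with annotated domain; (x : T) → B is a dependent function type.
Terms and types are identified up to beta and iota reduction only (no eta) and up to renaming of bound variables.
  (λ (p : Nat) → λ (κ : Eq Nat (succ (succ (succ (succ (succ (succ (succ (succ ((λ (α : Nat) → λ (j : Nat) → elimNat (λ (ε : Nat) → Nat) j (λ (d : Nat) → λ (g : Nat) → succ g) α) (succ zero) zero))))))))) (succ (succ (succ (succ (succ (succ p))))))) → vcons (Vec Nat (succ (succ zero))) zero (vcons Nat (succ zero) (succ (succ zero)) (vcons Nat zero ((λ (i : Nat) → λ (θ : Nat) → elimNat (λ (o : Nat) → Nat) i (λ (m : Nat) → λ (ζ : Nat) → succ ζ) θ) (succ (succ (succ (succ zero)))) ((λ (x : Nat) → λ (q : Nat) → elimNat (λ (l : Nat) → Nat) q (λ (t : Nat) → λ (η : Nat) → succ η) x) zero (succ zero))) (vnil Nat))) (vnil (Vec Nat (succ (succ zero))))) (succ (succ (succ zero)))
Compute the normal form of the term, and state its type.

reduced normal form:
  λ (p : Eq Nat (succ (succ (succ (succ (succ (succ (succ (succ (succ zero))))))))) (succ (succ (succ (succ (succ (succ (succ (succ (succ zero)))))))))) → vcons (Vec Nat (succ (succ zero))) zero (vcons Nat (succ zero) (succ (succ zero)) (vcons Nat zero (succ (succ (succ (succ (succ zero))))) (vnil Nat))) (vnil (Vec Nat (succ (succ zero))))
type:
  (p : Eq Nat (succ (succ (succ (succ (succ (succ (succ (succ (succ zero))))))))) (succ (succ (succ (succ (succ (succ (succ (succ (succ zero)))))))))) → Vec (Vec Nat (succ (succ zero))) (succ zero)


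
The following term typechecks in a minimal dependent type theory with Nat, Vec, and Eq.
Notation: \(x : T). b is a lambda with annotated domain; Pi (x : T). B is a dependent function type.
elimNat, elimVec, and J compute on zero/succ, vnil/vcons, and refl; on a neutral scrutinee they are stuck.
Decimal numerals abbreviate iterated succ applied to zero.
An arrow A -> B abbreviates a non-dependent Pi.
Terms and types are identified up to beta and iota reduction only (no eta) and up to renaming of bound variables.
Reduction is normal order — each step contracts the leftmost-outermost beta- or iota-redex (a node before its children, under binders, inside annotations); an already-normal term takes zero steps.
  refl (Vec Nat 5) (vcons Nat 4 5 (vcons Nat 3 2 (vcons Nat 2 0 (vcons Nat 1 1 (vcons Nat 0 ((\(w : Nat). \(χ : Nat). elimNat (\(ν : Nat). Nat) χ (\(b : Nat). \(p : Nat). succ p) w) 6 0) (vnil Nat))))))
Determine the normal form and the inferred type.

reduced normal form:
  refl (Vec Nat 5) (vcons Nat 4 5 (vcons Nat 3 2 (vcons Nat 2 0 (vcons Nat 1 1 (vcons Nat 0 6 (vnil Nat))))))
the term's type:
  Eq (Vec Nat 5) (vcons Nat 4 5 (vcons Nat 3 2 (vcons Nat 2 0 (vcons Nat 1 1 (vcons Nat 0 6 (vnil Nat)))))) (vcons Nat 4 5 (vcons Nat 3 2 (vcons Nat 2 0 (vcons Nat 1 1 (vcons Nat 0 6 (vnil Nat))))))
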